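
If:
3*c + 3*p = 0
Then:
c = -p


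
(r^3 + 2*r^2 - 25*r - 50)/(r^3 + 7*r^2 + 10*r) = (r - 5)/r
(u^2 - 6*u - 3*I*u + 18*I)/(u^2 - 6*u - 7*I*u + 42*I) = (u - 3*I)/(u - 7*I)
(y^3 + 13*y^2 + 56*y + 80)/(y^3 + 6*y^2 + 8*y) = (y^2 + 9*y + 20)/(y*(y + 2))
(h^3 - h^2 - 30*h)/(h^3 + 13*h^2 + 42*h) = (h^2 - h - 30)/(h^2 + 13*h + 42)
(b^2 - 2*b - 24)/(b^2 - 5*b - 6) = (b + 4)/(b + 1)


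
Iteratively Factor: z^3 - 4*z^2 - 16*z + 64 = (z - 4)*(z^2 - 16) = (z - 4)^2*(z + 4)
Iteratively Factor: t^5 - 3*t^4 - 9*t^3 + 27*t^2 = (t - 3)*(t^4 - 9*t^2) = (t - 3)^2*(t^3 + 3*t^2) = t*(t - 3)^2*(t^2 + 3*t) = t*(t - 3)^2*(t + 3)*(t)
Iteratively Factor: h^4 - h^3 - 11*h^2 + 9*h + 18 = (h - 2)*(h^3 + h^2 - 9*h - 9) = (h - 2)*(h + 1)*(h^2 - 9) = (h - 3)*(h - 2)*(h + 1)*(h + 3)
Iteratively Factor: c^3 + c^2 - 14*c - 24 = (c + 3)*(c^2 - 2*c - 8) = (c - 4)*(c + 3)*(c + 2)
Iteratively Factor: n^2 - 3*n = (n - 3)*(n)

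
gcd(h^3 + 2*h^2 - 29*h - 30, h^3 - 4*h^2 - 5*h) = h^2 - 4*h - 5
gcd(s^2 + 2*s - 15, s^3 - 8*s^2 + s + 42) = s - 3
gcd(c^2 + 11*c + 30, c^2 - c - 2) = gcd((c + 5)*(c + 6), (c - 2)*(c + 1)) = 1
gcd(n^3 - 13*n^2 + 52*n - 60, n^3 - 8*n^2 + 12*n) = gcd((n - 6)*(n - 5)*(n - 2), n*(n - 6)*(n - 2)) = n^2 - 8*n + 12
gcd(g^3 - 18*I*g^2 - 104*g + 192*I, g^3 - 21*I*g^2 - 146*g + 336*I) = g^2 - 14*I*g - 48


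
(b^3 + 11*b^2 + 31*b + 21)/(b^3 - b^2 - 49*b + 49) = (b^2 + 4*b + 3)/(b^2 - 8*b + 7)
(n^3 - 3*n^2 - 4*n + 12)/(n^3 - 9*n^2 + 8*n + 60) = (n^2 - 5*n + 6)/(n^2 - 11*n + 30)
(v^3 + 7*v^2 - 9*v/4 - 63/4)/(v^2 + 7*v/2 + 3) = (2*v^2 + 11*v - 21)/(2*(v + 2))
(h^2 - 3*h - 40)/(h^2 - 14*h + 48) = (h + 5)/(h - 6)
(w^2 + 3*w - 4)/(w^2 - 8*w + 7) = (w + 4)/(w - 7)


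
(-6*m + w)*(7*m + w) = -42*m^2 + m*w + w^2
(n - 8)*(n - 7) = n^2 - 15*n + 56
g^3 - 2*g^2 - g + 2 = (g - 2)*(g - 1)*(g + 1)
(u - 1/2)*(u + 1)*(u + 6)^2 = u^4 + 25*u^3/2 + 83*u^2/2 + 12*u - 18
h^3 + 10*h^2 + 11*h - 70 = (h - 2)*(h + 5)*(h + 7)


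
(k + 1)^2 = k^2 + 2*k + 1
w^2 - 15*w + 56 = (w - 8)*(w - 7)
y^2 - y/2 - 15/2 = (y - 3)*(y + 5/2)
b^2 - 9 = (b - 3)*(b + 3)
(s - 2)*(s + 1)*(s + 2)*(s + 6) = s^4 + 7*s^3 + 2*s^2 - 28*s - 24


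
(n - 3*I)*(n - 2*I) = n^2 - 5*I*n - 6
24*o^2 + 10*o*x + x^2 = (4*o + x)*(6*o + x)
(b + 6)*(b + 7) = b^2 + 13*b + 42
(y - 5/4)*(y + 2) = y^2 + 3*y/4 - 5/2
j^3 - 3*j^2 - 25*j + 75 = (j - 5)*(j - 3)*(j + 5)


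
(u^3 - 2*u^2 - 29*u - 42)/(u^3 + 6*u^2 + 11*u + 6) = (u - 7)/(u + 1)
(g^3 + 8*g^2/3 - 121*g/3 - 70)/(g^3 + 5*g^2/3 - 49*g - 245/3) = (g - 6)/(g - 7)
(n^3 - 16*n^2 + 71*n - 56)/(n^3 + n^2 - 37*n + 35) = (n^2 - 15*n + 56)/(n^2 + 2*n - 35)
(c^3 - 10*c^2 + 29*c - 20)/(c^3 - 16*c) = (c^2 - 6*c + 5)/(c*(c + 4))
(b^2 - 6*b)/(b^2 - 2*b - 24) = b/(b + 4)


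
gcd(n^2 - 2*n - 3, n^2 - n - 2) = n + 1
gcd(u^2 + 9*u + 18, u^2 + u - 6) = u + 3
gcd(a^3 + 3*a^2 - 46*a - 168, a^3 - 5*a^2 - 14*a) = a - 7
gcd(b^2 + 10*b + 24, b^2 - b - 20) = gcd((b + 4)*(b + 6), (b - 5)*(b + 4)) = b + 4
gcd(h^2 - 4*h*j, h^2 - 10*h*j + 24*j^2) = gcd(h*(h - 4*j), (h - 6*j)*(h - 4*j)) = h - 4*j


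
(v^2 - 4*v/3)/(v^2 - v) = (v - 4/3)/(v - 1)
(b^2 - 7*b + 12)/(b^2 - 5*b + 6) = (b - 4)/(b - 2)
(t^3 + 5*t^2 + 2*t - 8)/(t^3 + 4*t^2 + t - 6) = (t + 4)/(t + 3)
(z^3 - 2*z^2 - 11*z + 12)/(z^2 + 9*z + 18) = (z^2 - 5*z + 4)/(z + 6)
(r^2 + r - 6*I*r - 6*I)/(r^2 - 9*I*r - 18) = (r + 1)/(r - 3*I)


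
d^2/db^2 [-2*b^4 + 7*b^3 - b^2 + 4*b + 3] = -24*b^2 + 42*b - 2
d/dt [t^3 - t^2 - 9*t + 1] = 3*t^2 - 2*t - 9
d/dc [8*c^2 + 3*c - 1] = 16*c + 3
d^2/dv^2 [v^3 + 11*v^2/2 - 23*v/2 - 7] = 6*v + 11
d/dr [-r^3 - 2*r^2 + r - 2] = -3*r^2 - 4*r + 1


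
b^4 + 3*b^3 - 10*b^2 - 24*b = b*(b - 3)*(b + 2)*(b + 4)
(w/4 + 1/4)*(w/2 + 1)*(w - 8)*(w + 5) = w^4/8 - 47*w^2/8 - 63*w/4 - 10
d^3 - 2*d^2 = d^2*(d - 2)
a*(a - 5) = a^2 - 5*a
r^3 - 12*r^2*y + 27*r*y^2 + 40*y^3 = (r - 8*y)*(r - 5*y)*(r + y)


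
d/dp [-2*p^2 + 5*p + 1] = 5 - 4*p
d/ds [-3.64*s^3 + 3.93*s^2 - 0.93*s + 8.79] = -10.92*s^2 + 7.86*s - 0.93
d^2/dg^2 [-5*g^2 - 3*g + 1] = -10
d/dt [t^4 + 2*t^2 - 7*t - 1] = 4*t^3 + 4*t - 7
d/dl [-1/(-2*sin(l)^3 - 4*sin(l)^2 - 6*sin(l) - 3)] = 2*(-4*sin(l) + 3*cos(l)^2 - 6)*cos(l)/(2*sin(l)^3 + 4*sin(l)^2 + 6*sin(l) + 3)^2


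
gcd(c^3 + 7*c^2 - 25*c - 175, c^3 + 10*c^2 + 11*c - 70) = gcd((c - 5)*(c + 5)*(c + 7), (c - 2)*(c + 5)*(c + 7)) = c^2 + 12*c + 35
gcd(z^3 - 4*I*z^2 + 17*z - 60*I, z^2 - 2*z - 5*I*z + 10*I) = z - 5*I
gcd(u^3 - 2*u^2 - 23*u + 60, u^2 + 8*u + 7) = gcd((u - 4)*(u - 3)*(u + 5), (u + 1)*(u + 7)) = 1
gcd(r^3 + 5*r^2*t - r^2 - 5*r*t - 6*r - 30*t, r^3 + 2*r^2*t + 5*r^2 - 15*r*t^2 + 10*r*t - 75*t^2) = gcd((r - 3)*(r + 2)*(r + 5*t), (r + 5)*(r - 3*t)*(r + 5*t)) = r + 5*t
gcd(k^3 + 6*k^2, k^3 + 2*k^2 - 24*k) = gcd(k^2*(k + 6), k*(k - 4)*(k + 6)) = k^2 + 6*k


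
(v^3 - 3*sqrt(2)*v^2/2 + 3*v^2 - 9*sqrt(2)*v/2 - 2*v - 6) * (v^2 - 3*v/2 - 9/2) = v^5 - 3*sqrt(2)*v^4/2 + 3*v^4/2 - 11*v^3 - 9*sqrt(2)*v^3/4 - 33*v^2/2 + 27*sqrt(2)*v^2/2 + 18*v + 81*sqrt(2)*v/4 + 27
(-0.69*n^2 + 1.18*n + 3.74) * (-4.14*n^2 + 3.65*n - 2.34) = 2.8566*n^4 - 7.4037*n^3 - 9.562*n^2 + 10.8898*n - 8.7516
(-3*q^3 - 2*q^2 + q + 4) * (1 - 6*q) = 18*q^4 + 9*q^3 - 8*q^2 - 23*q + 4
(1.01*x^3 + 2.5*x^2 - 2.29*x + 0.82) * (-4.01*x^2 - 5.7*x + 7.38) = -4.0501*x^5 - 15.782*x^4 + 2.3867*x^3 + 28.2148*x^2 - 21.5742*x + 6.0516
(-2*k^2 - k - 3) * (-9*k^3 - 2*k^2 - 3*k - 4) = 18*k^5 + 13*k^4 + 35*k^3 + 17*k^2 + 13*k + 12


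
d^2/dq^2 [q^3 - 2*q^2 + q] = 6*q - 4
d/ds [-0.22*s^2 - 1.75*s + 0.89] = -0.44*s - 1.75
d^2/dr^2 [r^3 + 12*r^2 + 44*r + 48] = 6*r + 24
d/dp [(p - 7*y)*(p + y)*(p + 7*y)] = 3*p^2 + 2*p*y - 49*y^2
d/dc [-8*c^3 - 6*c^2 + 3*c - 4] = -24*c^2 - 12*c + 3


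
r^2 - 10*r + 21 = (r - 7)*(r - 3)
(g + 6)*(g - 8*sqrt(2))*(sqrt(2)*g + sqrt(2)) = sqrt(2)*g^3 - 16*g^2 + 7*sqrt(2)*g^2 - 112*g + 6*sqrt(2)*g - 96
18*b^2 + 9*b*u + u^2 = (3*b + u)*(6*b + u)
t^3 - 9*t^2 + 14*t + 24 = (t - 6)*(t - 4)*(t + 1)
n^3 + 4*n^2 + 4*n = n*(n + 2)^2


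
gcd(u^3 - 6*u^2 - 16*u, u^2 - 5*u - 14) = u + 2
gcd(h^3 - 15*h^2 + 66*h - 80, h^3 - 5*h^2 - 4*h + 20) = h^2 - 7*h + 10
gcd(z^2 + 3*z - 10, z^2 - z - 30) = z + 5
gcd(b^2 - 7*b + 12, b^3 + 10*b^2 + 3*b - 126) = b - 3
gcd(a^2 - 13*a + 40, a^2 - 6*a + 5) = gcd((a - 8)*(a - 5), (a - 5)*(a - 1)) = a - 5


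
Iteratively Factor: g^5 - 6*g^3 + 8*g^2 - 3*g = (g + 3)*(g^4 - 3*g^3 + 3*g^2 - g) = (g - 1)*(g + 3)*(g^3 - 2*g^2 + g) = (g - 1)^2*(g + 3)*(g^2 - g) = g*(g - 1)^2*(g + 3)*(g - 1)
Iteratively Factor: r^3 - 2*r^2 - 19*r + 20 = (r - 5)*(r^2 + 3*r - 4) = (r - 5)*(r + 4)*(r - 1)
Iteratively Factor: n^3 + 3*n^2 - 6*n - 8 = (n - 2)*(n^2 + 5*n + 4) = (n - 2)*(n + 4)*(n + 1)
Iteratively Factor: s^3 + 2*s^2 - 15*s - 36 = (s + 3)*(s^2 - s - 12) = (s + 3)^2*(s - 4)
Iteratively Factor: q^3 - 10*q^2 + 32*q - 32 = (q - 4)*(q^2 - 6*q + 8) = (q - 4)*(q - 2)*(q - 4)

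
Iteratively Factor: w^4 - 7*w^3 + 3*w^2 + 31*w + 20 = (w + 1)*(w^3 - 8*w^2 + 11*w + 20) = (w - 4)*(w + 1)*(w^2 - 4*w - 5) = (w - 4)*(w + 1)^2*(w - 5)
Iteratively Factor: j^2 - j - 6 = (j - 3)*(j + 2)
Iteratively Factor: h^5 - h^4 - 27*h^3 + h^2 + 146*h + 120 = (h + 2)*(h^4 - 3*h^3 - 21*h^2 + 43*h + 60) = (h + 2)*(h + 4)*(h^3 - 7*h^2 + 7*h + 15) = (h - 3)*(h + 2)*(h + 4)*(h^2 - 4*h - 5) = (h - 3)*(h + 1)*(h + 2)*(h + 4)*(h - 5)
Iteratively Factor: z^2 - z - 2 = (z + 1)*(z - 2)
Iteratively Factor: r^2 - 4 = (r + 2)*(r - 2)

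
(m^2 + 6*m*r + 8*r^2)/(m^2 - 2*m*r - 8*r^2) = (-m - 4*r)/(-m + 4*r)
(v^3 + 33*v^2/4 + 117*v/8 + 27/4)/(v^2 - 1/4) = (8*v^3 + 66*v^2 + 117*v + 54)/(2*(4*v^2 - 1))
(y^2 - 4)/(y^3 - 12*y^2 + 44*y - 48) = (y + 2)/(y^2 - 10*y + 24)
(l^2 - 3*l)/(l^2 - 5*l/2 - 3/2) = 2*l/(2*l + 1)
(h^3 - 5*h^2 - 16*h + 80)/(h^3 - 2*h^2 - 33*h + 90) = (h^2 - 16)/(h^2 + 3*h - 18)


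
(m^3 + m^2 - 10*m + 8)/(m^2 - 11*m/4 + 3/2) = 4*(m^2 + 3*m - 4)/(4*m - 3)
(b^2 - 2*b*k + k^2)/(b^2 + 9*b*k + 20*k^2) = (b^2 - 2*b*k + k^2)/(b^2 + 9*b*k + 20*k^2)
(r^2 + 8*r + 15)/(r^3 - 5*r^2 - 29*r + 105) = (r + 3)/(r^2 - 10*r + 21)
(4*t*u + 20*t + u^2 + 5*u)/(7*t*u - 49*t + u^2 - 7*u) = (4*t*u + 20*t + u^2 + 5*u)/(7*t*u - 49*t + u^2 - 7*u)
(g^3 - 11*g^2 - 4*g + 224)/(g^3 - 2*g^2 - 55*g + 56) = (g^2 - 3*g - 28)/(g^2 + 6*g - 7)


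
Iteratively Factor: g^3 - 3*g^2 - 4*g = (g + 1)*(g^2 - 4*g) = (g - 4)*(g + 1)*(g)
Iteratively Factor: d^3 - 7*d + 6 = (d - 1)*(d^2 + d - 6) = (d - 1)*(d + 3)*(d - 2)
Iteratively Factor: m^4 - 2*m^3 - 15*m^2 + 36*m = (m - 3)*(m^3 + m^2 - 12*m) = m*(m - 3)*(m^2 + m - 12) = m*(m - 3)^2*(m + 4)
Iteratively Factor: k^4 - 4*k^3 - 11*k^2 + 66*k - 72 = (k - 3)*(k^3 - k^2 - 14*k + 24) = (k - 3)*(k - 2)*(k^2 + k - 12) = (k - 3)^2*(k - 2)*(k + 4)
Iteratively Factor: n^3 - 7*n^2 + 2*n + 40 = (n - 4)*(n^2 - 3*n - 10) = (n - 4)*(n + 2)*(n - 5)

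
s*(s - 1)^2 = s^3 - 2*s^2 + s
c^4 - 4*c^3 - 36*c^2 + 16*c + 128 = (c - 8)*(c - 2)*(c + 2)*(c + 4)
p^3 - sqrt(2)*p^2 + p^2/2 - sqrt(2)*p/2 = p*(p + 1/2)*(p - sqrt(2))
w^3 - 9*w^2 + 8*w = w*(w - 8)*(w - 1)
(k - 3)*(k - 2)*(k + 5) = k^3 - 19*k + 30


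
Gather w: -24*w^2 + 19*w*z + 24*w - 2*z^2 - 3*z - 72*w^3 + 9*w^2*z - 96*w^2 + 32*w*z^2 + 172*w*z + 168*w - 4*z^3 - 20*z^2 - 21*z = -72*w^3 + w^2*(9*z - 120) + w*(32*z^2 + 191*z + 192) - 4*z^3 - 22*z^2 - 24*z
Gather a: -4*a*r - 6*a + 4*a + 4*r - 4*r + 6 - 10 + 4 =a*(-4*r - 2)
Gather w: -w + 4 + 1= 5 - w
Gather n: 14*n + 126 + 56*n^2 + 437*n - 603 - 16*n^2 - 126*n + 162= 40*n^2 + 325*n - 315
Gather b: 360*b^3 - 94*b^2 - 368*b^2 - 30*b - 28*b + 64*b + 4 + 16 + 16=360*b^3 - 462*b^2 + 6*b + 36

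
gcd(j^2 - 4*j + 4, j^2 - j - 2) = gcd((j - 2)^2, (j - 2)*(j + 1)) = j - 2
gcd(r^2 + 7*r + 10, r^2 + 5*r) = r + 5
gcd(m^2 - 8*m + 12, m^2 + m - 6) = m - 2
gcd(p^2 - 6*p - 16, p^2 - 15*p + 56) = p - 8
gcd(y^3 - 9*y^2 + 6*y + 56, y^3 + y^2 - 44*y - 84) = y^2 - 5*y - 14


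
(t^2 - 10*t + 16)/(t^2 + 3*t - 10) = (t - 8)/(t + 5)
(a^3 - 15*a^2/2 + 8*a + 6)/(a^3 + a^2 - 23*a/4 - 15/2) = 2*(2*a^3 - 15*a^2 + 16*a + 12)/(4*a^3 + 4*a^2 - 23*a - 30)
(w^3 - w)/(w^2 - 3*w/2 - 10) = 2*w*(1 - w^2)/(-2*w^2 + 3*w + 20)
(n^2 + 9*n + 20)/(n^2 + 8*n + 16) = (n + 5)/(n + 4)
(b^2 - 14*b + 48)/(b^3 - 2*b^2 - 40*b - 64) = (b - 6)/(b^2 + 6*b + 8)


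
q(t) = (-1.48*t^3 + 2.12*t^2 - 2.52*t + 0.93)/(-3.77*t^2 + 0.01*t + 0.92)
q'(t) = (7.54*t - 0.01)*(-1.48*t^3 + 2.12*t^2 - 2.52*t + 0.93)/(-3.77*t^2 + 0.01*t + 0.92)^2 + (-4.44*t^2 + 4.24*t - 2.52)/(-3.77*t^2 + 0.01*t + 0.92) = (5.5796*t^4 - 0.0296000000000021*t^3 - 13.564*t^2 + 10.913*t - 2.3277)/(14.2129*t^4 - 0.0754*t^3 - 6.9367*t^2 + 0.0184*t + 0.8464)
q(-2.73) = -1.97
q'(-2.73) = 0.24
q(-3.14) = -2.08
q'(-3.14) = 0.28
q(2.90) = 0.80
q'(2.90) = 0.33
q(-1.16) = -2.16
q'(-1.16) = -1.33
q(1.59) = 0.43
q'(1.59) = 0.22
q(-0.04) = 1.13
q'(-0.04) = -3.34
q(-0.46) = 22.79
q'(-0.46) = -719.72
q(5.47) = 1.71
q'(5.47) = 0.37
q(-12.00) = -5.34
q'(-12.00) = 0.39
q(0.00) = 1.01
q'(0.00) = -2.75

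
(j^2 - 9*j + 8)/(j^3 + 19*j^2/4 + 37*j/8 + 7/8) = 8*(j^2 - 9*j + 8)/(8*j^3 + 38*j^2 + 37*j + 7)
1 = 1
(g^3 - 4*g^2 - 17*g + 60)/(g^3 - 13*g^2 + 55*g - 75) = (g + 4)/(g - 5)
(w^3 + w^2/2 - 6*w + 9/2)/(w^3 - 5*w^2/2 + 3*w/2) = (w + 3)/w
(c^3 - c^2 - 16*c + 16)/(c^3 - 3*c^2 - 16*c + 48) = (c - 1)/(c - 3)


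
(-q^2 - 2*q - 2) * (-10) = 10*q^2 + 20*q + 20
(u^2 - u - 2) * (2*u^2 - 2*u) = 2*u^4 - 4*u^3 - 2*u^2 + 4*u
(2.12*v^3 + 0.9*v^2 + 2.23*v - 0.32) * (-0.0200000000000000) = -0.0424*v^3 - 0.018*v^2 - 0.0446*v + 0.0064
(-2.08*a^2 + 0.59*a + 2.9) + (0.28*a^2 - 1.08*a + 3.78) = -1.8*a^2 - 0.49*a + 6.68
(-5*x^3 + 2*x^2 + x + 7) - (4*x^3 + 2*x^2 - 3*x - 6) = -9*x^3 + 4*x + 13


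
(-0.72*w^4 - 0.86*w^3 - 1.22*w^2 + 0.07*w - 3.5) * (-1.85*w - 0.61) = 1.332*w^5 + 2.0302*w^4 + 2.7816*w^3 + 0.6147*w^2 + 6.4323*w + 2.135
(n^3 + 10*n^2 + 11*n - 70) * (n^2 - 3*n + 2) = n^5 + 7*n^4 - 17*n^3 - 83*n^2 + 232*n - 140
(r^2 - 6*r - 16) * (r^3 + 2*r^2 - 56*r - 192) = r^5 - 4*r^4 - 84*r^3 + 112*r^2 + 2048*r + 3072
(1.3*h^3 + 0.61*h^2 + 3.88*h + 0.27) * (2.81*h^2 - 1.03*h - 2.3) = 3.653*h^5 + 0.3751*h^4 + 7.2845*h^3 - 4.6407*h^2 - 9.2021*h - 0.621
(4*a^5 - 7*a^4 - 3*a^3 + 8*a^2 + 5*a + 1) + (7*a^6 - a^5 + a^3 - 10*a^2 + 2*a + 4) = 7*a^6 + 3*a^5 - 7*a^4 - 2*a^3 - 2*a^2 + 7*a + 5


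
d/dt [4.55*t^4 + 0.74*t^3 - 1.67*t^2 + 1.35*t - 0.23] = 18.2*t^3 + 2.22*t^2 - 3.34*t + 1.35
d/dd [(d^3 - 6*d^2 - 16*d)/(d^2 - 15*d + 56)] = (d^2 - 14*d - 14)/(d^2 - 14*d + 49)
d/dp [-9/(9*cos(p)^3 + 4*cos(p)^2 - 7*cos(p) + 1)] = 9*(-27*cos(p)^2 - 8*cos(p) + 7)*sin(p)/(9*cos(p)^3 + 4*cos(p)^2 - 7*cos(p) + 1)^2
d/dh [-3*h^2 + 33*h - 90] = 33 - 6*h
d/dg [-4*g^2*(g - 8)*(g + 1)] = 4*g*(-4*g^2 + 21*g + 16)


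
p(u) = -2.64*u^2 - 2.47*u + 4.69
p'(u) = -5.28*u - 2.47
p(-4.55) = -38.73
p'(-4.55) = 21.55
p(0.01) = 4.67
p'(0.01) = -2.52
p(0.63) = 2.09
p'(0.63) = -5.80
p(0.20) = 4.09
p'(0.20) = -3.53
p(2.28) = -14.67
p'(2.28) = -14.51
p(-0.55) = 5.25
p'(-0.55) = 0.43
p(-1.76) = 0.86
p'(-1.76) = 6.82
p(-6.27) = -83.61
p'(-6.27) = 30.64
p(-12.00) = -345.83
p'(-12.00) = 60.89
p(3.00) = -26.48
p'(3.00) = -18.31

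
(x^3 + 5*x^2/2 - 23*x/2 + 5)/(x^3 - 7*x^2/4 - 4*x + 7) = 2*(2*x^2 + 9*x - 5)/(4*x^2 + x - 14)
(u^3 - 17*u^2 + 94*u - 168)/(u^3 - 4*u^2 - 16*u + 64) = (u^2 - 13*u + 42)/(u^2 - 16)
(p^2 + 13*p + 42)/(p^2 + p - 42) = (p + 6)/(p - 6)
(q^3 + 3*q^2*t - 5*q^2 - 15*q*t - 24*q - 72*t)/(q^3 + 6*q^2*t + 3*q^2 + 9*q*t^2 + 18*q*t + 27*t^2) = (q - 8)/(q + 3*t)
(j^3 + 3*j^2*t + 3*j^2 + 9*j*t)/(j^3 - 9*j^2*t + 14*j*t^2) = (j^2 + 3*j*t + 3*j + 9*t)/(j^2 - 9*j*t + 14*t^2)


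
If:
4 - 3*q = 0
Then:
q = 4/3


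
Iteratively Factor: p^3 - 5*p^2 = (p - 5)*(p^2) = p*(p - 5)*(p)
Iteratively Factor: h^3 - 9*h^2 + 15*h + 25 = (h - 5)*(h^2 - 4*h - 5) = (h - 5)^2*(h + 1)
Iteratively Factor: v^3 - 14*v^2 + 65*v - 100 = (v - 5)*(v^2 - 9*v + 20) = (v - 5)*(v - 4)*(v - 5)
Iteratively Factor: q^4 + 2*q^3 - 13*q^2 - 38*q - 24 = (q - 4)*(q^3 + 6*q^2 + 11*q + 6) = (q - 4)*(q + 3)*(q^2 + 3*q + 2) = (q - 4)*(q + 1)*(q + 3)*(q + 2)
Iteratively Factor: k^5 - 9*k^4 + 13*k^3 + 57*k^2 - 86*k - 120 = (k - 3)*(k^4 - 6*k^3 - 5*k^2 + 42*k + 40) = (k - 3)*(k + 1)*(k^3 - 7*k^2 + 2*k + 40) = (k - 3)*(k + 1)*(k + 2)*(k^2 - 9*k + 20) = (k - 5)*(k - 3)*(k + 1)*(k + 2)*(k - 4)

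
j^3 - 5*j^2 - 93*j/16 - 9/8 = (j - 6)*(j + 1/4)*(j + 3/4)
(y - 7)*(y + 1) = y^2 - 6*y - 7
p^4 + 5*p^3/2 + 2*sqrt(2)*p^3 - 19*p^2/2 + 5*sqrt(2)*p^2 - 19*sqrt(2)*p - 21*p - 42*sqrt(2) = (p - 3)*(p + 2)*(p + 7/2)*(p + 2*sqrt(2))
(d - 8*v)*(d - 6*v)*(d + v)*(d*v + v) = d^4*v - 13*d^3*v^2 + d^3*v + 34*d^2*v^3 - 13*d^2*v^2 + 48*d*v^4 + 34*d*v^3 + 48*v^4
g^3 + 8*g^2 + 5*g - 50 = (g - 2)*(g + 5)^2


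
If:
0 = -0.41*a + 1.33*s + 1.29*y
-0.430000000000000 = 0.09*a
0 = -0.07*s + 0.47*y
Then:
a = -4.78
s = -1.29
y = -0.19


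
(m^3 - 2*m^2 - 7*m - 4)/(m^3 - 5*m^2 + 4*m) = (m^2 + 2*m + 1)/(m*(m - 1))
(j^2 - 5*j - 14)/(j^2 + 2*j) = (j - 7)/j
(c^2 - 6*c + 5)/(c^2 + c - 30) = (c - 1)/(c + 6)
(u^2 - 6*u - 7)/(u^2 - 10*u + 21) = (u + 1)/(u - 3)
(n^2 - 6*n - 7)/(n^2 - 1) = (n - 7)/(n - 1)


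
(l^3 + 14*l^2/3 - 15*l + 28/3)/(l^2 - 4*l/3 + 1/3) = (3*l^2 + 17*l - 28)/(3*l - 1)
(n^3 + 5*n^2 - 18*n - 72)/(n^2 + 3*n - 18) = (n^2 - n - 12)/(n - 3)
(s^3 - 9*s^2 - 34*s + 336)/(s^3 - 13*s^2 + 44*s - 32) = (s^2 - s - 42)/(s^2 - 5*s + 4)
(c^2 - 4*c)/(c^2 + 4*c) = (c - 4)/(c + 4)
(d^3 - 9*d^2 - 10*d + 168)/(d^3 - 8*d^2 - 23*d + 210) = (d + 4)/(d + 5)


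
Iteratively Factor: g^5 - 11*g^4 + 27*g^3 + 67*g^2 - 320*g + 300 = (g + 3)*(g^4 - 14*g^3 + 69*g^2 - 140*g + 100) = (g - 2)*(g + 3)*(g^3 - 12*g^2 + 45*g - 50) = (g - 2)^2*(g + 3)*(g^2 - 10*g + 25) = (g - 5)*(g - 2)^2*(g + 3)*(g - 5)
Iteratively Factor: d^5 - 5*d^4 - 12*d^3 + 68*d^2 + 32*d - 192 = (d + 2)*(d^4 - 7*d^3 + 2*d^2 + 64*d - 96) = (d - 2)*(d + 2)*(d^3 - 5*d^2 - 8*d + 48) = (d - 4)*(d - 2)*(d + 2)*(d^2 - d - 12) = (d - 4)*(d - 2)*(d + 2)*(d + 3)*(d - 4)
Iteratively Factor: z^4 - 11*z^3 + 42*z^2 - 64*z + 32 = (z - 4)*(z^3 - 7*z^2 + 14*z - 8) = (z - 4)^2*(z^2 - 3*z + 2) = (z - 4)^2*(z - 1)*(z - 2)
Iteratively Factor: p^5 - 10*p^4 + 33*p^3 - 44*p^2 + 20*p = (p - 1)*(p^4 - 9*p^3 + 24*p^2 - 20*p) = (p - 2)*(p - 1)*(p^3 - 7*p^2 + 10*p) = (p - 5)*(p - 2)*(p - 1)*(p^2 - 2*p) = p*(p - 5)*(p - 2)*(p - 1)*(p - 2)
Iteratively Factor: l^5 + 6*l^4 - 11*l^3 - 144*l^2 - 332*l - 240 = (l + 2)*(l^4 + 4*l^3 - 19*l^2 - 106*l - 120) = (l - 5)*(l + 2)*(l^3 + 9*l^2 + 26*l + 24) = (l - 5)*(l + 2)^2*(l^2 + 7*l + 12) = (l - 5)*(l + 2)^2*(l + 3)*(l + 4)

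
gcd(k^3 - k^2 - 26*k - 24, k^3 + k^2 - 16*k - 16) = k^2 + 5*k + 4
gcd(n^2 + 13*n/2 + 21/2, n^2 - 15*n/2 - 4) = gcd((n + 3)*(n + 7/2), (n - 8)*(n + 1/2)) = 1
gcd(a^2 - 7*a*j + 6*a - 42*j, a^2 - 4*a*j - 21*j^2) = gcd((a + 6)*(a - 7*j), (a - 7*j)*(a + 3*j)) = a - 7*j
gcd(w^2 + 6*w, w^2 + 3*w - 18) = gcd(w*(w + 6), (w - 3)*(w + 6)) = w + 6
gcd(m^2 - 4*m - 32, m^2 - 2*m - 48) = m - 8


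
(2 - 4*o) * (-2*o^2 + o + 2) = 8*o^3 - 8*o^2 - 6*o + 4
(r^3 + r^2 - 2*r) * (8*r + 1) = 8*r^4 + 9*r^3 - 15*r^2 - 2*r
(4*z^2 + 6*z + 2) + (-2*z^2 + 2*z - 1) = 2*z^2 + 8*z + 1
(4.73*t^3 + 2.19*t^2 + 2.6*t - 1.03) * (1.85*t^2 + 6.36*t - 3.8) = 8.7505*t^5 + 34.1343*t^4 + 0.7644*t^3 + 6.3085*t^2 - 16.4308*t + 3.914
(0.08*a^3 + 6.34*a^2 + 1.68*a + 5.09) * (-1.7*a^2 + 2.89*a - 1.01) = -0.136*a^5 - 10.5468*a^4 + 15.3858*a^3 - 10.2012*a^2 + 13.0133*a - 5.1409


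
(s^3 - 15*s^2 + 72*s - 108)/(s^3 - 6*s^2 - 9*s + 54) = (s - 6)/(s + 3)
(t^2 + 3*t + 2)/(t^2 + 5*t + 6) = (t + 1)/(t + 3)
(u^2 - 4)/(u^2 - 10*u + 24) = (u^2 - 4)/(u^2 - 10*u + 24)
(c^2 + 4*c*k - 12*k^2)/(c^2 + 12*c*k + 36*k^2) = (c - 2*k)/(c + 6*k)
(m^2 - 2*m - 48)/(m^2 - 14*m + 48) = (m + 6)/(m - 6)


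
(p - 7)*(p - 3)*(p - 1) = p^3 - 11*p^2 + 31*p - 21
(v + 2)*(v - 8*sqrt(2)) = v^2 - 8*sqrt(2)*v + 2*v - 16*sqrt(2)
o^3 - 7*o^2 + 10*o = o*(o - 5)*(o - 2)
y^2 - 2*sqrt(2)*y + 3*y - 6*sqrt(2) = (y + 3)*(y - 2*sqrt(2))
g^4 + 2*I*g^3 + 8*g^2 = g^2*(g - 2*I)*(g + 4*I)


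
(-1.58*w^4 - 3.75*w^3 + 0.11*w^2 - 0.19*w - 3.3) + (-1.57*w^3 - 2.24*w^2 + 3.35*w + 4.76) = -1.58*w^4 - 5.32*w^3 - 2.13*w^2 + 3.16*w + 1.46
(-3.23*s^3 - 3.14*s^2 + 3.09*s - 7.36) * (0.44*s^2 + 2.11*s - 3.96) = -1.4212*s^5 - 8.1969*s^4 + 7.525*s^3 + 15.7159*s^2 - 27.766*s + 29.1456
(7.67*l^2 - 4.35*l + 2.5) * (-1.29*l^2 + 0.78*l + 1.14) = -9.8943*l^4 + 11.5941*l^3 + 2.1258*l^2 - 3.009*l + 2.85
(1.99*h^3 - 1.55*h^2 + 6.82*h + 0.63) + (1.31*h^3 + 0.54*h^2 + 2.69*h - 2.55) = 3.3*h^3 - 1.01*h^2 + 9.51*h - 1.92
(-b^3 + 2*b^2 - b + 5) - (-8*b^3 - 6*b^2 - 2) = 7*b^3 + 8*b^2 - b + 7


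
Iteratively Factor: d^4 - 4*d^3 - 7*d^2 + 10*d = (d)*(d^3 - 4*d^2 - 7*d + 10) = d*(d + 2)*(d^2 - 6*d + 5) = d*(d - 5)*(d + 2)*(d - 1)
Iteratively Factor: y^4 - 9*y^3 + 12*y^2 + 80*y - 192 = (y - 4)*(y^3 - 5*y^2 - 8*y + 48) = (y - 4)^2*(y^2 - y - 12) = (y - 4)^3*(y + 3)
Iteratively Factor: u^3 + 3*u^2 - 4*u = (u)*(u^2 + 3*u - 4) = u*(u - 1)*(u + 4)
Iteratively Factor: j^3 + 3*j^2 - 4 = (j - 1)*(j^2 + 4*j + 4) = (j - 1)*(j + 2)*(j + 2)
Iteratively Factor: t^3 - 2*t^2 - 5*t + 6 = (t + 2)*(t^2 - 4*t + 3) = (t - 3)*(t + 2)*(t - 1)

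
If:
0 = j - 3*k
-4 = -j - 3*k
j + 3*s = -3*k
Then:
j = 2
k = 2/3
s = -4/3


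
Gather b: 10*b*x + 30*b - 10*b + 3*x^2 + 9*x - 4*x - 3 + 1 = b*(10*x + 20) + 3*x^2 + 5*x - 2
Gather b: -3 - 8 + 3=-8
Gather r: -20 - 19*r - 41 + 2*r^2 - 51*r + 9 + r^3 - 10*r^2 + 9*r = r^3 - 8*r^2 - 61*r - 52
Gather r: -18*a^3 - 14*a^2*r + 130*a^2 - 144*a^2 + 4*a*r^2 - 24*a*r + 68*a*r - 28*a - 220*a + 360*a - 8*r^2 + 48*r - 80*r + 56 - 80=-18*a^3 - 14*a^2 + 112*a + r^2*(4*a - 8) + r*(-14*a^2 + 44*a - 32) - 24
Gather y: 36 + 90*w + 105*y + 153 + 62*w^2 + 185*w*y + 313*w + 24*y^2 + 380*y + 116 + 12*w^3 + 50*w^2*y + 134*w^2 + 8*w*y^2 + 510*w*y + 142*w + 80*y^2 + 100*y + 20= 12*w^3 + 196*w^2 + 545*w + y^2*(8*w + 104) + y*(50*w^2 + 695*w + 585) + 325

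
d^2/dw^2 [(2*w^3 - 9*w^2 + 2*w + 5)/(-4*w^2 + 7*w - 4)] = 14*(22*w^3 - 72*w^2 + 60*w - 11)/(64*w^6 - 336*w^5 + 780*w^4 - 1015*w^3 + 780*w^2 - 336*w + 64)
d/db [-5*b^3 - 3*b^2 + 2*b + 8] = -15*b^2 - 6*b + 2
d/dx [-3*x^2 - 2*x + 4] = -6*x - 2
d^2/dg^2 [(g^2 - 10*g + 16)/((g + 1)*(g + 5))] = 2*(-16*g^3 + 33*g^2 + 438*g + 821)/(g^6 + 18*g^5 + 123*g^4 + 396*g^3 + 615*g^2 + 450*g + 125)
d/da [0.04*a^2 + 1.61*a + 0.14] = 0.08*a + 1.61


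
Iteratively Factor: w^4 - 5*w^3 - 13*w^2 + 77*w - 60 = (w - 3)*(w^3 - 2*w^2 - 19*w + 20) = (w - 3)*(w - 1)*(w^2 - w - 20) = (w - 5)*(w - 3)*(w - 1)*(w + 4)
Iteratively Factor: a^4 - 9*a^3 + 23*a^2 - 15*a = (a - 5)*(a^3 - 4*a^2 + 3*a) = a*(a - 5)*(a^2 - 4*a + 3) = a*(a - 5)*(a - 1)*(a - 3)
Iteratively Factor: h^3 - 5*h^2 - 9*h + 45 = (h - 5)*(h^2 - 9) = (h - 5)*(h + 3)*(h - 3)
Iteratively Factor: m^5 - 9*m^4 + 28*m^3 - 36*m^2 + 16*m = (m - 2)*(m^4 - 7*m^3 + 14*m^2 - 8*m) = m*(m - 2)*(m^3 - 7*m^2 + 14*m - 8) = m*(m - 2)^2*(m^2 - 5*m + 4) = m*(m - 2)^2*(m - 1)*(m - 4)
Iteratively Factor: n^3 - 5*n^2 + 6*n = (n - 3)*(n^2 - 2*n) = n*(n - 3)*(n - 2)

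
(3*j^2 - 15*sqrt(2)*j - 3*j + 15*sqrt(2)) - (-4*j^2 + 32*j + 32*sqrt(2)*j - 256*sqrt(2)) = 7*j^2 - 47*sqrt(2)*j - 35*j + 271*sqrt(2)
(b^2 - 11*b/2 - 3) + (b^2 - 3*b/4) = 2*b^2 - 25*b/4 - 3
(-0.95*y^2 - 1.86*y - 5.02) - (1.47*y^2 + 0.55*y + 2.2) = -2.42*y^2 - 2.41*y - 7.22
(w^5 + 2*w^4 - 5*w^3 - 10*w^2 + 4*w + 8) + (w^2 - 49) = w^5 + 2*w^4 - 5*w^3 - 9*w^2 + 4*w - 41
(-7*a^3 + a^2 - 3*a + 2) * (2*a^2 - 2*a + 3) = -14*a^5 + 16*a^4 - 29*a^3 + 13*a^2 - 13*a + 6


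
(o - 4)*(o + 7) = o^2 + 3*o - 28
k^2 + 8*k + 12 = (k + 2)*(k + 6)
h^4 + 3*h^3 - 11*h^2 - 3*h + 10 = (h - 2)*(h - 1)*(h + 1)*(h + 5)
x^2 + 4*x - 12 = (x - 2)*(x + 6)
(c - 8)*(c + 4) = c^2 - 4*c - 32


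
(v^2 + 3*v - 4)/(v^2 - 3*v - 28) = (v - 1)/(v - 7)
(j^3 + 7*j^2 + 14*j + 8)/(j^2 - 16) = (j^2 + 3*j + 2)/(j - 4)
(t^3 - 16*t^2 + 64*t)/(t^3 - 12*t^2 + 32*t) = (t - 8)/(t - 4)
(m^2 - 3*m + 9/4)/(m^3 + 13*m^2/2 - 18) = (m - 3/2)/(m^2 + 8*m + 12)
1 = 1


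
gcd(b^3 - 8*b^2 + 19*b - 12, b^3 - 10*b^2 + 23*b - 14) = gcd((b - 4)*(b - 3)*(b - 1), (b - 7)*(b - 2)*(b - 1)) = b - 1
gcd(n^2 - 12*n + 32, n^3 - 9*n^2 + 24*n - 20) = 1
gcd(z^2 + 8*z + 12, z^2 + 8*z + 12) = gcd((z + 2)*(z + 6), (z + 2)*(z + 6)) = z^2 + 8*z + 12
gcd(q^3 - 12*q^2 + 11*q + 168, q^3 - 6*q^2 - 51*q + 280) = q - 8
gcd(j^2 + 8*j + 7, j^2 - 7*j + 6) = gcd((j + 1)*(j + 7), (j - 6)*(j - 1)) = 1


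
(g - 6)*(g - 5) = g^2 - 11*g + 30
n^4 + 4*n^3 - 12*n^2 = n^2*(n - 2)*(n + 6)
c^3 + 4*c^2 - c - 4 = (c - 1)*(c + 1)*(c + 4)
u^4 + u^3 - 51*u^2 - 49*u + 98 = (u - 7)*(u - 1)*(u + 2)*(u + 7)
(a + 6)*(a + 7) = a^2 + 13*a + 42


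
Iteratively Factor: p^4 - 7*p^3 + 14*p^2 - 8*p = (p - 2)*(p^3 - 5*p^2 + 4*p) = p*(p - 2)*(p^2 - 5*p + 4) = p*(p - 2)*(p - 1)*(p - 4)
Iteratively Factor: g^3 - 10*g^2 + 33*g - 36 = (g - 3)*(g^2 - 7*g + 12) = (g - 4)*(g - 3)*(g - 3)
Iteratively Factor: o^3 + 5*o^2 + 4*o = (o)*(o^2 + 5*o + 4) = o*(o + 4)*(o + 1)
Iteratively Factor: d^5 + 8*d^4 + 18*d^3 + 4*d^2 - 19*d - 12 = (d + 1)*(d^4 + 7*d^3 + 11*d^2 - 7*d - 12) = (d - 1)*(d + 1)*(d^3 + 8*d^2 + 19*d + 12) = (d - 1)*(d + 1)*(d + 3)*(d^2 + 5*d + 4) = (d - 1)*(d + 1)*(d + 3)*(d + 4)*(d + 1)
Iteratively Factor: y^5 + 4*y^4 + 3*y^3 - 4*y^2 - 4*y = (y)*(y^4 + 4*y^3 + 3*y^2 - 4*y - 4) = y*(y + 2)*(y^3 + 2*y^2 - y - 2) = y*(y + 2)^2*(y^2 - 1) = y*(y + 1)*(y + 2)^2*(y - 1)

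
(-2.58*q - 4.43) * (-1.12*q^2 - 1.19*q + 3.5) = 2.8896*q^3 + 8.0318*q^2 - 3.7583*q - 15.505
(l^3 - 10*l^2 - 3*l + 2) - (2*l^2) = l^3 - 12*l^2 - 3*l + 2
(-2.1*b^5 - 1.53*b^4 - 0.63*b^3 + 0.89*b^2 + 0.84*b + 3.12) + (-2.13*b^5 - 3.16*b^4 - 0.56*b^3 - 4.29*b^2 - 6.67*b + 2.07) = -4.23*b^5 - 4.69*b^4 - 1.19*b^3 - 3.4*b^2 - 5.83*b + 5.19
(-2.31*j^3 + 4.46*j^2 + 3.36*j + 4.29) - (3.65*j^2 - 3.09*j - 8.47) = -2.31*j^3 + 0.81*j^2 + 6.45*j + 12.76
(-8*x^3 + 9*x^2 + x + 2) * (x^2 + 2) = -8*x^5 + 9*x^4 - 15*x^3 + 20*x^2 + 2*x + 4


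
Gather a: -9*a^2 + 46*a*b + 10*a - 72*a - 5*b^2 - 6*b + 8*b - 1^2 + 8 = -9*a^2 + a*(46*b - 62) - 5*b^2 + 2*b + 7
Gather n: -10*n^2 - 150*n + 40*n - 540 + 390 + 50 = -10*n^2 - 110*n - 100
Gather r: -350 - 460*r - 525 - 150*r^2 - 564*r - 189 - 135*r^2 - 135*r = -285*r^2 - 1159*r - 1064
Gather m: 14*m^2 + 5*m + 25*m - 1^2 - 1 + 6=14*m^2 + 30*m + 4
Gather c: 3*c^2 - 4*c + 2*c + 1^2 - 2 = 3*c^2 - 2*c - 1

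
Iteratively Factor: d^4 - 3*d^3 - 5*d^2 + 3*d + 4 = (d - 1)*(d^3 - 2*d^2 - 7*d - 4) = (d - 4)*(d - 1)*(d^2 + 2*d + 1) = (d - 4)*(d - 1)*(d + 1)*(d + 1)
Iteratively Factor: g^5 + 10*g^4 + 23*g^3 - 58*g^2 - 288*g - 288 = (g + 4)*(g^4 + 6*g^3 - g^2 - 54*g - 72) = (g + 2)*(g + 4)*(g^3 + 4*g^2 - 9*g - 36) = (g + 2)*(g + 3)*(g + 4)*(g^2 + g - 12) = (g + 2)*(g + 3)*(g + 4)^2*(g - 3)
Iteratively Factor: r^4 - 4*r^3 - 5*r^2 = (r + 1)*(r^3 - 5*r^2) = r*(r + 1)*(r^2 - 5*r) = r*(r - 5)*(r + 1)*(r)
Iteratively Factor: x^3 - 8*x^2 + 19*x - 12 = (x - 4)*(x^2 - 4*x + 3) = (x - 4)*(x - 1)*(x - 3)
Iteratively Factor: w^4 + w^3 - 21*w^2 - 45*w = (w + 3)*(w^3 - 2*w^2 - 15*w) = (w + 3)^2*(w^2 - 5*w) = (w - 5)*(w + 3)^2*(w)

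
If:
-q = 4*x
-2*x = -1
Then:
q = -2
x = 1/2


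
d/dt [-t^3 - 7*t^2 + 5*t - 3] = -3*t^2 - 14*t + 5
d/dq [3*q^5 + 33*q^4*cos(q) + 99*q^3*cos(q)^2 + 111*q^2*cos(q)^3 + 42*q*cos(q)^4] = -33*q^4*sin(q) + 15*q^4 - 99*q^3*sin(2*q) + 132*q^3*cos(q) - 333*q^2*sin(q)*cos(q)^2 + 297*q^2*cos(q)^2 - 168*q*sin(q)*cos(q)^3 + 222*q*cos(q)^3 + 42*cos(q)^4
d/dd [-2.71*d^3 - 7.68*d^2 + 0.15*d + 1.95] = -8.13*d^2 - 15.36*d + 0.15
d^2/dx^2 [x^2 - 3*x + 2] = 2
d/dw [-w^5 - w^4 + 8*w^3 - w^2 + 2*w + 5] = -5*w^4 - 4*w^3 + 24*w^2 - 2*w + 2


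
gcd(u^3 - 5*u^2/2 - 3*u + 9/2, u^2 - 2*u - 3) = u - 3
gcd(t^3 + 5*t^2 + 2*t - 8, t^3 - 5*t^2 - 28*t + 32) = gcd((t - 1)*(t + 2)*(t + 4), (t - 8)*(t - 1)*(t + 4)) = t^2 + 3*t - 4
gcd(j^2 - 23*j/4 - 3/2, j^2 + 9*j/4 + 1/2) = j + 1/4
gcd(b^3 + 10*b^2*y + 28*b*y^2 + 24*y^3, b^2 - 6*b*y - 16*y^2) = b + 2*y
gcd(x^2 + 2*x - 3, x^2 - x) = x - 1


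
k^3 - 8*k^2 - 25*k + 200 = (k - 8)*(k - 5)*(k + 5)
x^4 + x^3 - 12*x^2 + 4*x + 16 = (x - 2)^2*(x + 1)*(x + 4)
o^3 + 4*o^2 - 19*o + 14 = (o - 2)*(o - 1)*(o + 7)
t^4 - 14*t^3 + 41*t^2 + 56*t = t*(t - 8)*(t - 7)*(t + 1)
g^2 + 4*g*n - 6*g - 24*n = (g - 6)*(g + 4*n)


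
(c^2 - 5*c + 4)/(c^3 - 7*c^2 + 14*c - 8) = 1/(c - 2)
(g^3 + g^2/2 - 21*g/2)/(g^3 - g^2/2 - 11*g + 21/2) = g/(g - 1)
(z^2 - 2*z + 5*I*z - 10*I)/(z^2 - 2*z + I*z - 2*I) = (z + 5*I)/(z + I)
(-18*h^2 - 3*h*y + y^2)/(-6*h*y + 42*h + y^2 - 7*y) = (3*h + y)/(y - 7)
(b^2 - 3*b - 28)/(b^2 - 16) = (b - 7)/(b - 4)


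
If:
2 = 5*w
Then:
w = 2/5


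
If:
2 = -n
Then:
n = -2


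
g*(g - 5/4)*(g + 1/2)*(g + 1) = g^4 + g^3/4 - 11*g^2/8 - 5*g/8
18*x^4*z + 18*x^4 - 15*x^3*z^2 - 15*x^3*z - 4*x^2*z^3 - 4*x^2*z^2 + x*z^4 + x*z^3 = (-6*x + z)*(-x + z)*(3*x + z)*(x*z + x)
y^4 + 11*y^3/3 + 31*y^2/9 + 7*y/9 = y*(y + 1/3)*(y + 1)*(y + 7/3)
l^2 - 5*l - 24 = (l - 8)*(l + 3)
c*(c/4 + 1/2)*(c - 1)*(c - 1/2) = c^4/4 + c^3/8 - 5*c^2/8 + c/4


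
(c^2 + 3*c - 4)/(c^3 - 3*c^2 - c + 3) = (c + 4)/(c^2 - 2*c - 3)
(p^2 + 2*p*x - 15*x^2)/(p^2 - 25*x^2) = (-p + 3*x)/(-p + 5*x)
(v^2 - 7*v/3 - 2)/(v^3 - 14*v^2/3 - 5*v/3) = (-3*v^2 + 7*v + 6)/(v*(-3*v^2 + 14*v + 5))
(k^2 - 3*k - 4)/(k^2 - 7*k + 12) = (k + 1)/(k - 3)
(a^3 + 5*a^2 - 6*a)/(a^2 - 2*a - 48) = a*(a - 1)/(a - 8)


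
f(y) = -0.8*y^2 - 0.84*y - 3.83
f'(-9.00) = 13.56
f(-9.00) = -61.07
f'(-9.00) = 13.56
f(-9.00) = -61.07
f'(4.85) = -8.60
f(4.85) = -26.72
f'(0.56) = -1.74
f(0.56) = -4.55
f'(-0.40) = -0.20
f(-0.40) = -3.62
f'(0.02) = -0.87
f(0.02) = -3.85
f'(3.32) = -6.15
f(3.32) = -15.44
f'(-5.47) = 7.91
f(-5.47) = -23.17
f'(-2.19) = 2.66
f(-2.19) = -5.83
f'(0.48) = -1.61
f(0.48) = -4.42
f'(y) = -1.6*y - 0.84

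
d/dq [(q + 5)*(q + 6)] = 2*q + 11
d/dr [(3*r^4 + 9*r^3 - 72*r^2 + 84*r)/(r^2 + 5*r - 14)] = 6*r - 6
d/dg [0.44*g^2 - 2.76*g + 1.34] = 0.88*g - 2.76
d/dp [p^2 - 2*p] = 2*p - 2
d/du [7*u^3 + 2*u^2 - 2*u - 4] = 21*u^2 + 4*u - 2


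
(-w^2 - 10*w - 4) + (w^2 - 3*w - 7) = -13*w - 11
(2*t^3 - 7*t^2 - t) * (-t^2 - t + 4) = -2*t^5 + 5*t^4 + 16*t^3 - 27*t^2 - 4*t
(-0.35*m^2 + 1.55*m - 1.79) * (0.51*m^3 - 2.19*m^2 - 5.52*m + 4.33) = -0.1785*m^5 + 1.557*m^4 - 2.3754*m^3 - 6.1514*m^2 + 16.5923*m - 7.7507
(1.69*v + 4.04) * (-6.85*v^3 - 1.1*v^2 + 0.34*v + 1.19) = -11.5765*v^4 - 29.533*v^3 - 3.8694*v^2 + 3.3847*v + 4.8076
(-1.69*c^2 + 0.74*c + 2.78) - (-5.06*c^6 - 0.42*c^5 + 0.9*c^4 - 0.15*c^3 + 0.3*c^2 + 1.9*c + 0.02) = 5.06*c^6 + 0.42*c^5 - 0.9*c^4 + 0.15*c^3 - 1.99*c^2 - 1.16*c + 2.76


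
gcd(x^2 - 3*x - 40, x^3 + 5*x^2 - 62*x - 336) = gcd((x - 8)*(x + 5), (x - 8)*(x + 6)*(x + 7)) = x - 8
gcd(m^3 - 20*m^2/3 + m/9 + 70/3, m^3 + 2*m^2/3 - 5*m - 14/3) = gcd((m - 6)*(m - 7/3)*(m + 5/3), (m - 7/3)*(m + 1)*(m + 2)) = m - 7/3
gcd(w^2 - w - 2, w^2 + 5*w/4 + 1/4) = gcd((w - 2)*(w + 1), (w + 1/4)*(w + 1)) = w + 1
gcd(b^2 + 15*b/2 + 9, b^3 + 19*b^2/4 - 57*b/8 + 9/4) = b + 6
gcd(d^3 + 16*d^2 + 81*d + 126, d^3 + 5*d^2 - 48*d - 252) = d + 6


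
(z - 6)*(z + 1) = z^2 - 5*z - 6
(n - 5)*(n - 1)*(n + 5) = n^3 - n^2 - 25*n + 25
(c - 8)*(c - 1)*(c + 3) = c^3 - 6*c^2 - 19*c + 24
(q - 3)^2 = q^2 - 6*q + 9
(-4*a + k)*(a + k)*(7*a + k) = -28*a^3 - 25*a^2*k + 4*a*k^2 + k^3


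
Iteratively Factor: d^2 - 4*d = (d - 4)*(d)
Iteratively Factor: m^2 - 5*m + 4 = (m - 4)*(m - 1)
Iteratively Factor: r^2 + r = (r)*(r + 1)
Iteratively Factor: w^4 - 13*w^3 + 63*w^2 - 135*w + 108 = (w - 3)*(w^3 - 10*w^2 + 33*w - 36) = (w - 3)^2*(w^2 - 7*w + 12) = (w - 4)*(w - 3)^2*(w - 3)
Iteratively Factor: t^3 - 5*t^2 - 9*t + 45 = (t - 5)*(t^2 - 9) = (t - 5)*(t - 3)*(t + 3)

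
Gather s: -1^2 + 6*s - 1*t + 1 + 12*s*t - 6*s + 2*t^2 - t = 12*s*t + 2*t^2 - 2*t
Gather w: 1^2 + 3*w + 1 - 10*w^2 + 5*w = -10*w^2 + 8*w + 2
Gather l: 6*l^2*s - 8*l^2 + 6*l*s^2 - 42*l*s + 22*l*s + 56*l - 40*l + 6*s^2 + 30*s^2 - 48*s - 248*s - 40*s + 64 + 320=l^2*(6*s - 8) + l*(6*s^2 - 20*s + 16) + 36*s^2 - 336*s + 384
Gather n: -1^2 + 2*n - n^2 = -n^2 + 2*n - 1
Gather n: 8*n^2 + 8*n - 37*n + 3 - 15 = 8*n^2 - 29*n - 12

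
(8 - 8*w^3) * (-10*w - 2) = 80*w^4 + 16*w^3 - 80*w - 16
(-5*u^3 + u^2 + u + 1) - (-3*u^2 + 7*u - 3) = -5*u^3 + 4*u^2 - 6*u + 4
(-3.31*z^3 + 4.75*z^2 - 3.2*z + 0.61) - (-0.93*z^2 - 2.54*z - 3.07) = -3.31*z^3 + 5.68*z^2 - 0.66*z + 3.68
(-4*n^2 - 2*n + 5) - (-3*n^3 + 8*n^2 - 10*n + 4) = 3*n^3 - 12*n^2 + 8*n + 1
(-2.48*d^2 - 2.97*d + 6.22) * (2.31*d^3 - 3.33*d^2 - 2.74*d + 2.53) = -5.7288*d^5 + 1.3977*d^4 + 31.0535*d^3 - 18.8492*d^2 - 24.5569*d + 15.7366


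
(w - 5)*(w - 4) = w^2 - 9*w + 20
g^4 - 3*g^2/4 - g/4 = g*(g - 1)*(g + 1/2)^2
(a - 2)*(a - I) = a^2 - 2*a - I*a + 2*I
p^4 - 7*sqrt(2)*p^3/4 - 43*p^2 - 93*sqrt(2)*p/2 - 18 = (p - 6*sqrt(2))*(p + 3*sqrt(2))*(sqrt(2)*p/2 + 1)*(sqrt(2)*p + 1/2)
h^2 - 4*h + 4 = (h - 2)^2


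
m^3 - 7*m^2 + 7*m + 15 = (m - 5)*(m - 3)*(m + 1)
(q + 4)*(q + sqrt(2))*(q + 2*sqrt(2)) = q^3 + 4*q^2 + 3*sqrt(2)*q^2 + 4*q + 12*sqrt(2)*q + 16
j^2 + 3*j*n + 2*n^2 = (j + n)*(j + 2*n)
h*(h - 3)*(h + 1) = h^3 - 2*h^2 - 3*h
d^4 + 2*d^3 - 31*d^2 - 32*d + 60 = (d - 5)*(d - 1)*(d + 2)*(d + 6)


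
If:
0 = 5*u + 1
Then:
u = -1/5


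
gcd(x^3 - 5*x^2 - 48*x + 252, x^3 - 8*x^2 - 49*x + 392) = x + 7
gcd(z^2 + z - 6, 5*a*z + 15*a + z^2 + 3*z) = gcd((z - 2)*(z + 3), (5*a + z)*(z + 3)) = z + 3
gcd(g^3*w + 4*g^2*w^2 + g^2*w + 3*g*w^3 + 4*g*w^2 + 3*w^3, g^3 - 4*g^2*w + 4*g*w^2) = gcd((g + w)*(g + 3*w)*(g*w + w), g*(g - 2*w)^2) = 1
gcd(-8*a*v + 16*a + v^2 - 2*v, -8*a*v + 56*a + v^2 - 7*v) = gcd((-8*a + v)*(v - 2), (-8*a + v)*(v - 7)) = -8*a + v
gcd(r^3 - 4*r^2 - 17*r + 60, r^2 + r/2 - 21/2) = r - 3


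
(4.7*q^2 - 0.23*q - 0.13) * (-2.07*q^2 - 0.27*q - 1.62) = -9.729*q^4 - 0.7929*q^3 - 7.2828*q^2 + 0.4077*q + 0.2106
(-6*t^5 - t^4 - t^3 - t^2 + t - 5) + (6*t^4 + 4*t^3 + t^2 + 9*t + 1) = -6*t^5 + 5*t^4 + 3*t^3 + 10*t - 4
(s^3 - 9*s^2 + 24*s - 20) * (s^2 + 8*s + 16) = s^5 - s^4 - 32*s^3 + 28*s^2 + 224*s - 320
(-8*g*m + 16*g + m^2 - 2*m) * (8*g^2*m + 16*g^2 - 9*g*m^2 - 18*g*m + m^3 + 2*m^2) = -64*g^3*m^2 + 256*g^3 + 80*g^2*m^3 - 320*g^2*m - 17*g*m^4 + 68*g*m^2 + m^5 - 4*m^3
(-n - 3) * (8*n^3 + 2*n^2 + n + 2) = -8*n^4 - 26*n^3 - 7*n^2 - 5*n - 6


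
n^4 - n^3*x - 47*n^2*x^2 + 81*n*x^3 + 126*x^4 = (n - 6*x)*(n - 3*x)*(n + x)*(n + 7*x)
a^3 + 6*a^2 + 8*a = a*(a + 2)*(a + 4)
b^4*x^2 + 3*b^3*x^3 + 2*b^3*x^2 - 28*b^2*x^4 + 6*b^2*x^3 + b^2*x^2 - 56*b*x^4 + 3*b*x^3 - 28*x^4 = (b - 4*x)*(b + 7*x)*(b*x + x)^2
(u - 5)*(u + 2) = u^2 - 3*u - 10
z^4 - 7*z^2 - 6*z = z*(z - 3)*(z + 1)*(z + 2)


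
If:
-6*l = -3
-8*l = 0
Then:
No Solution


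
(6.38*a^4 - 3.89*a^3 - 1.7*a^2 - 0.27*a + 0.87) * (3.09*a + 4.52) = 19.7142*a^5 + 16.8175*a^4 - 22.8358*a^3 - 8.5183*a^2 + 1.4679*a + 3.9324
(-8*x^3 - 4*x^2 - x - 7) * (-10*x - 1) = 80*x^4 + 48*x^3 + 14*x^2 + 71*x + 7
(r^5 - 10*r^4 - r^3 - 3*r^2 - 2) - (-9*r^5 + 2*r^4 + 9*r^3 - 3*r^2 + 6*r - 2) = 10*r^5 - 12*r^4 - 10*r^3 - 6*r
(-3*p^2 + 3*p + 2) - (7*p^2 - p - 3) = -10*p^2 + 4*p + 5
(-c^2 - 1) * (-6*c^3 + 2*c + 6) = 6*c^5 + 4*c^3 - 6*c^2 - 2*c - 6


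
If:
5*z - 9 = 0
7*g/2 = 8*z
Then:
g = 144/35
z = 9/5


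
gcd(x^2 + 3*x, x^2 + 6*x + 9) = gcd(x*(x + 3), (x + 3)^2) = x + 3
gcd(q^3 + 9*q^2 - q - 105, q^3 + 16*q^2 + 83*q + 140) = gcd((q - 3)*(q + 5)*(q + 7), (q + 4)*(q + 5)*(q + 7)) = q^2 + 12*q + 35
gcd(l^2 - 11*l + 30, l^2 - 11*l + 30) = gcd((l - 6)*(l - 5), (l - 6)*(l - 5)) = l^2 - 11*l + 30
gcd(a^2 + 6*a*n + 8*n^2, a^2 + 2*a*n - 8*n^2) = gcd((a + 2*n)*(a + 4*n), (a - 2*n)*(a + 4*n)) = a + 4*n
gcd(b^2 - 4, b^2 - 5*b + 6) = b - 2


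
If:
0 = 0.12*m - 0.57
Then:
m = 4.75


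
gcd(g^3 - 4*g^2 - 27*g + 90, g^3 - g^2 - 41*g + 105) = g - 3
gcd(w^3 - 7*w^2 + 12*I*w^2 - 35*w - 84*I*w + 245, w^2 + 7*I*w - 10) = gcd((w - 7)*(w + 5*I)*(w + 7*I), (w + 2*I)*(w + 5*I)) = w + 5*I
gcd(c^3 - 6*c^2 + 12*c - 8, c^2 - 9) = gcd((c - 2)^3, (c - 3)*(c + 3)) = 1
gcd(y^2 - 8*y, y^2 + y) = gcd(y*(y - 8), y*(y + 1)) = y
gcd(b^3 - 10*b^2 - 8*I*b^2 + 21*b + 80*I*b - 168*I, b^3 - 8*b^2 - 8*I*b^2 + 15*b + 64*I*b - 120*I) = b^2 + b*(-3 - 8*I) + 24*I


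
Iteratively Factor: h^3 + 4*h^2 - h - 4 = (h + 4)*(h^2 - 1) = (h + 1)*(h + 4)*(h - 1)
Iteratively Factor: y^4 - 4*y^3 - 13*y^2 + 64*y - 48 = (y - 1)*(y^3 - 3*y^2 - 16*y + 48) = (y - 1)*(y + 4)*(y^2 - 7*y + 12) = (y - 4)*(y - 1)*(y + 4)*(y - 3)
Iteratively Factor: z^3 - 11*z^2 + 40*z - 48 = (z - 3)*(z^2 - 8*z + 16) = (z - 4)*(z - 3)*(z - 4)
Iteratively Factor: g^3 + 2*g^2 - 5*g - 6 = (g + 3)*(g^2 - g - 2) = (g + 1)*(g + 3)*(g - 2)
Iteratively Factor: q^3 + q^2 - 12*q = (q)*(q^2 + q - 12) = q*(q + 4)*(q - 3)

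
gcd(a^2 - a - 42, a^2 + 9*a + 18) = a + 6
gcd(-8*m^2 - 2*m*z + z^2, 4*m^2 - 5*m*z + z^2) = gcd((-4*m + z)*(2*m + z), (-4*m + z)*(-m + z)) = -4*m + z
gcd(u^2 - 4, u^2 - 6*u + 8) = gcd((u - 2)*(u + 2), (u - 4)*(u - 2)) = u - 2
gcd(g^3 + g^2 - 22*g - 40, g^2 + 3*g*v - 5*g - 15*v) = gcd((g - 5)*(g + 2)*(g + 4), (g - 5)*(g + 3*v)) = g - 5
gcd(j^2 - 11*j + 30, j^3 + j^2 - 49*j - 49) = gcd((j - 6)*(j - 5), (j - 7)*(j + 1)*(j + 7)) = 1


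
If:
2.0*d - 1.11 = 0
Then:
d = 0.56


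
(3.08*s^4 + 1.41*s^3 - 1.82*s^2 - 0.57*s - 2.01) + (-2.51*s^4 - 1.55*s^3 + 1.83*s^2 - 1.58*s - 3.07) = 0.57*s^4 - 0.14*s^3 + 0.01*s^2 - 2.15*s - 5.08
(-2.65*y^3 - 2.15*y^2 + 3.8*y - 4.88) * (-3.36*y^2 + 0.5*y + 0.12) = 8.904*y^5 + 5.899*y^4 - 14.161*y^3 + 18.0388*y^2 - 1.984*y - 0.5856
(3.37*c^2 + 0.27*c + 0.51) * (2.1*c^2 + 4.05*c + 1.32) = 7.077*c^4 + 14.2155*c^3 + 6.6129*c^2 + 2.4219*c + 0.6732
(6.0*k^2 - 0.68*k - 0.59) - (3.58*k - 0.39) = 6.0*k^2 - 4.26*k - 0.2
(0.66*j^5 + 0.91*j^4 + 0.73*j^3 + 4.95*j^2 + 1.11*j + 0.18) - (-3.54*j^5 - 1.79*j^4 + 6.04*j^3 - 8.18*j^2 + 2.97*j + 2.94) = 4.2*j^5 + 2.7*j^4 - 5.31*j^3 + 13.13*j^2 - 1.86*j - 2.76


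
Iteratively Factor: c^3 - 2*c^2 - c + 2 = (c - 2)*(c^2 - 1) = (c - 2)*(c + 1)*(c - 1)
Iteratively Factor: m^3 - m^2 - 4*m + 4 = (m - 2)*(m^2 + m - 2) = (m - 2)*(m + 2)*(m - 1)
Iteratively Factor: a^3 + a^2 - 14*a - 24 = (a + 2)*(a^2 - a - 12) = (a - 4)*(a + 2)*(a + 3)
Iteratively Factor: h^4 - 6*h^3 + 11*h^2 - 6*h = (h - 2)*(h^3 - 4*h^2 + 3*h) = (h - 3)*(h - 2)*(h^2 - h) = h*(h - 3)*(h - 2)*(h - 1)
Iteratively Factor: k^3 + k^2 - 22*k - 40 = (k + 4)*(k^2 - 3*k - 10) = (k + 2)*(k + 4)*(k - 5)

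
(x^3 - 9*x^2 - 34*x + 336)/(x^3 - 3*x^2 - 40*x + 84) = (x - 8)/(x - 2)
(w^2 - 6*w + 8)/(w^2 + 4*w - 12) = (w - 4)/(w + 6)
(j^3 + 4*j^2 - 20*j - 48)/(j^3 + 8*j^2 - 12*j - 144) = (j + 2)/(j + 6)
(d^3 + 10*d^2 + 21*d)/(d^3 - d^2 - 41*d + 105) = d*(d + 3)/(d^2 - 8*d + 15)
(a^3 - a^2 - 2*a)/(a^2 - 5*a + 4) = a*(a^2 - a - 2)/(a^2 - 5*a + 4)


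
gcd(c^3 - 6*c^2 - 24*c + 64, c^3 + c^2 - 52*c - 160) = c^2 - 4*c - 32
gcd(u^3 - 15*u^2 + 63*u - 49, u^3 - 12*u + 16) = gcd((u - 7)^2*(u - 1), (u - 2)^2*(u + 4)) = 1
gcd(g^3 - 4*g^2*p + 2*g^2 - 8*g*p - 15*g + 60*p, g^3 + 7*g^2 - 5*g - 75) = g^2 + 2*g - 15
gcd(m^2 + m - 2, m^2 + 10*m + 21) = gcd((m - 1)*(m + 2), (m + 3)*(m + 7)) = 1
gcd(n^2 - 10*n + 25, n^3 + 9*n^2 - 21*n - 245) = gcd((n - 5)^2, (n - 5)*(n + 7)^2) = n - 5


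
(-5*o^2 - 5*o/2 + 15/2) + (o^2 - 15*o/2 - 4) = -4*o^2 - 10*o + 7/2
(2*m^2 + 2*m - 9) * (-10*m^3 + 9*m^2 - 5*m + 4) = -20*m^5 - 2*m^4 + 98*m^3 - 83*m^2 + 53*m - 36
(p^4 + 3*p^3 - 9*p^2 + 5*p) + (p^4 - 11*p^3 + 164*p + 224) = 2*p^4 - 8*p^3 - 9*p^2 + 169*p + 224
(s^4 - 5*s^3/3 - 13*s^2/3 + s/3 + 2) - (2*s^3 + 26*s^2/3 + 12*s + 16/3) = s^4 - 11*s^3/3 - 13*s^2 - 35*s/3 - 10/3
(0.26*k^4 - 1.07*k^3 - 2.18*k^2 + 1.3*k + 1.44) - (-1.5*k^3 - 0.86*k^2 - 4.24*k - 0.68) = 0.26*k^4 + 0.43*k^3 - 1.32*k^2 + 5.54*k + 2.12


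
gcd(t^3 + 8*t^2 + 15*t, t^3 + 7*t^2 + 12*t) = t^2 + 3*t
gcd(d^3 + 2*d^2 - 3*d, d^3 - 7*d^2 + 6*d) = d^2 - d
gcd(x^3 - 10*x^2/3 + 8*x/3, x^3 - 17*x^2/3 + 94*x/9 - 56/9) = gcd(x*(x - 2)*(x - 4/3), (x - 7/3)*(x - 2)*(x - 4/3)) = x^2 - 10*x/3 + 8/3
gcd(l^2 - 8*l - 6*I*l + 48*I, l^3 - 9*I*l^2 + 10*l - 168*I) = l - 6*I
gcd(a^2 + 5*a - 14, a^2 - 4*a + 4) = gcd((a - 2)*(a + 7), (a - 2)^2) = a - 2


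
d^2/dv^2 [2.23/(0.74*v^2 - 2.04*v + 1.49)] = (-2.442296*v^2 + 6.732816*v + 2.23*(1.48*v - 2.04)*(2.96*v - 4.08) - 4.917596)/(0.74*v^2 - 2.04*v + 1.49)^3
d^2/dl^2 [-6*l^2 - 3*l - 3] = -12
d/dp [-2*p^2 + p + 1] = 1 - 4*p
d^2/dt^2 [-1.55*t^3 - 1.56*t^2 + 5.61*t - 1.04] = -9.3*t - 3.12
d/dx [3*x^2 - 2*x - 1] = 6*x - 2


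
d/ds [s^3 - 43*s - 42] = 3*s^2 - 43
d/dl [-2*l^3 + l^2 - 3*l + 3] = -6*l^2 + 2*l - 3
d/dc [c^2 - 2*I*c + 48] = 2*c - 2*I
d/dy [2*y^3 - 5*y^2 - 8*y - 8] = 6*y^2 - 10*y - 8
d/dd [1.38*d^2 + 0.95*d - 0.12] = 2.76*d + 0.95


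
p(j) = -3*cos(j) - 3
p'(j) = 3*sin(j)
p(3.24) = -0.01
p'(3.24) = -0.29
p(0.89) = -4.89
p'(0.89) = 2.33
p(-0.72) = -5.26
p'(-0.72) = -1.98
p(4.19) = -1.50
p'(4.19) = -2.60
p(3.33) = -0.05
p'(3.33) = -0.56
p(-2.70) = -0.29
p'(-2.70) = -1.28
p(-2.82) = -0.15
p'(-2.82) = -0.95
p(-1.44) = -3.39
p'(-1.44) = -2.97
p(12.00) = -5.53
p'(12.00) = -1.61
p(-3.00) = -0.03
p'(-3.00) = -0.42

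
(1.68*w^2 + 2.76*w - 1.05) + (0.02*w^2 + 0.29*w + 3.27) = 1.7*w^2 + 3.05*w + 2.22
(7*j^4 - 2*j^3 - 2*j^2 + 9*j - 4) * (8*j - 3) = 56*j^5 - 37*j^4 - 10*j^3 + 78*j^2 - 59*j + 12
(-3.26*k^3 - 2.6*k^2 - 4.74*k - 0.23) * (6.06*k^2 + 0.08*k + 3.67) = -19.7556*k^5 - 16.0168*k^4 - 40.8966*k^3 - 11.315*k^2 - 17.4142*k - 0.8441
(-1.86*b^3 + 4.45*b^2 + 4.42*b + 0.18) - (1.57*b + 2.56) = -1.86*b^3 + 4.45*b^2 + 2.85*b - 2.38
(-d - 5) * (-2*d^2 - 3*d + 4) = 2*d^3 + 13*d^2 + 11*d - 20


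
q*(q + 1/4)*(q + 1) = q^3 + 5*q^2/4 + q/4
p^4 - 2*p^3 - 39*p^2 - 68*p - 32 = (p - 8)*(p + 1)^2*(p + 4)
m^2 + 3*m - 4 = (m - 1)*(m + 4)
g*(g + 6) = g^2 + 6*g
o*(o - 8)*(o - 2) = o^3 - 10*o^2 + 16*o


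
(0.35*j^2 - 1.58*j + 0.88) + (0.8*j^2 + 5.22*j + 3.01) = 1.15*j^2 + 3.64*j + 3.89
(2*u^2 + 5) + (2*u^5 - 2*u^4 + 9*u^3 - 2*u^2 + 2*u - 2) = 2*u^5 - 2*u^4 + 9*u^3 + 2*u + 3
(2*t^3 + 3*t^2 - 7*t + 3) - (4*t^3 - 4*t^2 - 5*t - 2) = -2*t^3 + 7*t^2 - 2*t + 5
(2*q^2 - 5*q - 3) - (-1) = 2*q^2 - 5*q - 2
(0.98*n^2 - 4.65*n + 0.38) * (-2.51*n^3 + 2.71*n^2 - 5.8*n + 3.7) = -2.4598*n^5 + 14.3273*n^4 - 19.2393*n^3 + 31.6258*n^2 - 19.409*n + 1.406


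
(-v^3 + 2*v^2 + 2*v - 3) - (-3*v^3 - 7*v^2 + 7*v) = 2*v^3 + 9*v^2 - 5*v - 3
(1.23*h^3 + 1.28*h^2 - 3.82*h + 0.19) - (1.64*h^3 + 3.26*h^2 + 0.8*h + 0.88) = -0.41*h^3 - 1.98*h^2 - 4.62*h - 0.69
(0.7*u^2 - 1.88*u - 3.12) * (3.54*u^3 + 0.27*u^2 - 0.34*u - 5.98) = 2.478*u^5 - 6.4662*u^4 - 11.7904*u^3 - 4.3892*u^2 + 12.3032*u + 18.6576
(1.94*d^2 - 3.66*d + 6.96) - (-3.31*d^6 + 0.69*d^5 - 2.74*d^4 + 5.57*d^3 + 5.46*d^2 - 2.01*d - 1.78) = 3.31*d^6 - 0.69*d^5 + 2.74*d^4 - 5.57*d^3 - 3.52*d^2 - 1.65*d + 8.74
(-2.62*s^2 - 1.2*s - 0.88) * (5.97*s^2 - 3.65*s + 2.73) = -15.6414*s^4 + 2.399*s^3 - 8.0262*s^2 - 0.0640000000000001*s - 2.4024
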